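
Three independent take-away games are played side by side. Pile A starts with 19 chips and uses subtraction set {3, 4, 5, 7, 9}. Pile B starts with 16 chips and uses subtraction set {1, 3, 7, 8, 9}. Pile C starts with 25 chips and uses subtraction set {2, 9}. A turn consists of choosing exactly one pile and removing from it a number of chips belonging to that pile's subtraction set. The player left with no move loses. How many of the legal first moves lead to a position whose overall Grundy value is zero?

5

Pile A, S = {3, 4, 5, 7, 9}:
G(0) = 0
G(1) = mex{} = 0
G(2) = mex{} = 0
G(3) = mex{0} = 1
G(4) = mex{0,0} = 1
G(5) = mex{0,0,0} = 1
G(6) = mex{1,0,0} = 2
G(7) = mex{1,1,0,0} = 2
G(8) = mex{1,1,1,0} = 2
G(9) = mex{2,1,1,0,0} = 3
G(10) = mex{2,2,1,1,0} = 3
G(11) = mex{2,2,2,1,0} = 3
G(12) = mex{3,2,2,1,1} = 0
G(13) = mex{3,3,2,2,1} = 0
G(14) = mex{3,3,3,2,1} = 0
G(15) = mex{0,3,3,2,2} = 1
G(16) = mex{0,0,3,3,2} = 1
G(17) = mex{0,0,0,3,2} = 1
G(18) = mex{1,0,0,3,3} = 2
G(19) = mex{1,1,0,0,3} = 2
G_A(19) = 2.
Pile B, S = {1, 3, 7, 8, 9}:
n :  0  1  2  3  4  5  6  7  8  9 10 11 12 13 14 15 16
G :  0  1  0  1  0  1  0  1  2  3  2  3  2  3  2  3  0
G_B(16) = 0.
Pile C, S = {2, 9}:
G(0) = 0
G(1) = mex{} = 0
G(2) = mex{0} = 1
G(3) = mex{0} = 1
G(4) = mex{1} = 0
G(5) = mex{1} = 0
G(6) = mex{0} = 1
G(7) = mex{0} = 1
G(8) = mex{1} = 0
G(9) = mex{1,0} = 2
G(10) = mex{0,0} = 1
G(11) = mex{2,1} = 0
G(12) = mex{1,1} = 0
G(13) = mex{0,0} = 1
G(14) = mex{0,0} = 1
G(15) = mex{1,1} = 0
G(16) = mex{1,1} = 0
G(17) = mex{0,0} = 1
G(18) = mex{0,2} = 1
G(19) = mex{1,1} = 0
G(20) = mex{1,0} = 2
G(21) = mex{0,0} = 1
G(22) = mex{2,1} = 0
G(23) = mex{1,1} = 0
G(24) = mex{0,0} = 1
G(25) = mex{0,0} = 1
G_C(25) = 1.
Combined Grundy value = 2 ⊕ 0 ⊕ 1 = 3.
A winning move leaves total XOR = 0, i.e. changes one component's Grundy value g to g ⊕ X where X is the current total.
Pile A: need g' = 2⊕3 = 1. Options: 19−3→G=1, 19−4→G=1, 19−5→G=0, 19−7→G=0, 19−9→G=3. Hits: 2.
Pile B: need g' = 0⊕3 = 3. Options: 16−1→G=3, 16−3→G=3, 16−7→G=3, 16−8→G=2, 16−9→G=1. Hits: 3.
Pile C: need g' = 1⊕3 = 2. Options: 25−2→G=0, 25−9→G=0. Hits: 0.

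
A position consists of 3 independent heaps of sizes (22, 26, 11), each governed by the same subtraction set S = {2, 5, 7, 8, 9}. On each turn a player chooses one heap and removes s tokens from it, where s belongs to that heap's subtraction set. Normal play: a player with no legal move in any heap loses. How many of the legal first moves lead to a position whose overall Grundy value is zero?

All heaps use S = {2, 5, 7, 8, 9}:
n :  0  1  2  3  4  5  6  7  8  9 10 11 12 13 14 15 16 17 18 19 20 21 22 23 24 25 26
G :  0  0  1  1  0  2  1  3  2  2  3  3  4  4  0  0  1  1  0  2  1  3  2  2  3  3  4
Heap A: G(22) = 2.
Heap B: G(26) = 4.
Heap C: G(11) = 3.
Combined Grundy value = 2 ⊕ 4 ⊕ 3 = 5.
A winning move leaves total XOR = 0, i.e. changes one component's Grundy value g to g ⊕ X where X is the current total.
Heap A: need g' = 2⊕5 = 7. Options: 22−2→G=1, 22−5→G=1, 22−7→G=0, 22−8→G=0, 22−9→G=4. Hits: 0.
Heap B: need g' = 4⊕5 = 1. Options: 26−2→G=3, 26−5→G=3, 26−7→G=2, 26−8→G=0, 26−9→G=1. Hits: 1.
Heap C: need g' = 3⊕5 = 6. Options: 11−2→G=2, 11−5→G=1, 11−7→G=0, 11−8→G=1, 11−9→G=1. Hits: 0.

1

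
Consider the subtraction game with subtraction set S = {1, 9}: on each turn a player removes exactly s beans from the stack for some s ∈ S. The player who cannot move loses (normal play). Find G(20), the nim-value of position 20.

G(0) = 0
G(1) = mex{0} = 1
G(2) = mex{1} = 0
G(3) = mex{0} = 1
G(4) = mex{1} = 0
G(5) = mex{0} = 1
G(6) = mex{1} = 0
G(7) = mex{0} = 1
G(8) = mex{1} = 0
G(9) = mex{0,0} = 1
G(10) = mex{1,1} = 0
G(11) = mex{0,0} = 1
G(12) = mex{1,1} = 0
G(13) = mex{0,0} = 1
G(14) = mex{1,1} = 0
G(15) = mex{0,0} = 1
G(16) = mex{1,1} = 0
G(17) = mex{0,0} = 1
G(18) = mex{1,1} = 0
G(19) = mex{0,0} = 1
G(20) = mex{1,1} = 0

0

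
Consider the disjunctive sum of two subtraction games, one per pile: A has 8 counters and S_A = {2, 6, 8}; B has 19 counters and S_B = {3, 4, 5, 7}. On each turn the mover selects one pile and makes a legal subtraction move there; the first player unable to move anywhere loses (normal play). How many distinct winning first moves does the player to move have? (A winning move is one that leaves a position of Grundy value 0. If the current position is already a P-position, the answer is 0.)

1

Pile A, S = {2, 6, 8}:
n : 0 1 2 3 4 5 6 7 8
G : 0 0 1 1 0 0 1 1 2
G_A(8) = 2.
Pile B, S = {3, 4, 5, 7}:
n :  0  1  2  3  4  5  6  7  8  9 10 11 12 13 14 15 16 17 18 19
G :  0  0  0  1  1  1  2  2  2  3  0  0  0  1  1  1  2  2  2  3
G_B(19) = 3.
Combined Grundy value = 2 ⊕ 3 = 1.
A winning move leaves total XOR = 0, i.e. changes one component's Grundy value g to g ⊕ X where X is the current total.
Pile A: need g' = 2⊕1 = 3. Options: 8−2→G=1, 8−6→G=1, 8−8→G=0. Hits: 0.
Pile B: need g' = 3⊕1 = 2. Options: 19−3→G=2, 19−4→G=1, 19−5→G=1, 19−7→G=0. Hits: 1.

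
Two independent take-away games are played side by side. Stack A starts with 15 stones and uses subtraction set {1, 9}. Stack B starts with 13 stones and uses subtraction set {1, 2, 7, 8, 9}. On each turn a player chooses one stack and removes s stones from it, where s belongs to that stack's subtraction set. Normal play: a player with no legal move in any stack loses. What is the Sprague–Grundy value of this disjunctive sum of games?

Stack A, S = {1, 9}:
n :  0  1  2  3  4  5  6  7  8  9 10 11 12 13 14 15
G :  0  1  0  1  0  1  0  1  0  1  0  1  0  1  0  1
G_A(15) = 1.
Stack B, S = {1, 2, 7, 8, 9}:
n :  0  1  2  3  4  5  6  7  8  9 10 11 12 13
G :  0  1  2  0  1  2  0  1  2  3  4  5  3  4
G_B(13) = 4.
Combined Grundy value = 1 ⊕ 4 = 5.

5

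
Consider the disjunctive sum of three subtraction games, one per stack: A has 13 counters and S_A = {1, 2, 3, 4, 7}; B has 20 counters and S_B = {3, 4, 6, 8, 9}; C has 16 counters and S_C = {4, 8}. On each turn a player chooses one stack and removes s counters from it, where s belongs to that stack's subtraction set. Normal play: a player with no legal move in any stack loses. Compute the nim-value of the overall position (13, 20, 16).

0

Stack A, S = {1, 2, 3, 4, 7}:
G(0) = 0
G(1) = mex{0} = 1
G(2) = mex{1,0} = 2
G(3) = mex{2,1,0} = 3
G(4) = mex{3,2,1,0} = 4
G(5) = mex{4,3,2,1} = 0
G(6) = mex{0,4,3,2} = 1
G(7) = mex{1,0,4,3,0} = 2
G(8) = mex{2,1,0,4,1} = 3
G(9) = mex{3,2,1,0,2} = 4
G(10) = mex{4,3,2,1,3} = 0
G(11) = mex{0,4,3,2,4} = 1
G(12) = mex{1,0,4,3,0} = 2
G(13) = mex{2,1,0,4,1} = 3
G_A(13) = 3.
Stack B, S = {3, 4, 6, 8, 9}:
n :  0  1  2  3  4  5  6  7  8  9 10 11 12 13 14 15 16 17 18 19 20
G :  0  0  0  1  1  1  2  2  2  3  3  3  0  0  0  1  1  1  2  2  2
G_B(20) = 2.
Stack C, S = {4, 8}:
G(0) = 0
G(1) = mex{} = 0
G(2) = mex{} = 0
G(3) = mex{} = 0
G(4) = mex{0} = 1
G(5) = mex{0} = 1
G(6) = mex{0} = 1
G(7) = mex{0} = 1
G(8) = mex{1,0} = 2
G(9) = mex{1,0} = 2
G(10) = mex{1,0} = 2
G(11) = mex{1,0} = 2
G(12) = mex{2,1} = 0
G(13) = mex{2,1} = 0
G(14) = mex{2,1} = 0
G(15) = mex{2,1} = 0
G(16) = mex{0,2} = 1
G_C(16) = 1.
Combined Grundy value = 3 ⊕ 2 ⊕ 1 = 0.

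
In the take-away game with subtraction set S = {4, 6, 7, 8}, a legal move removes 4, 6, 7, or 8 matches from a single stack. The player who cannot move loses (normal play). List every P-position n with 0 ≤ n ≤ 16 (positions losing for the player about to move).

n :  0  1  2  3  4  5  6  7  8  9 10 11 12 13 14 15 16
G :  0  0  0  0  1  1  1  1  2  2  2  2  0  0  0  0  1
P-positions are exactly the n with G(n) = 0.

0, 1, 2, 3, 12, 13, 14, 15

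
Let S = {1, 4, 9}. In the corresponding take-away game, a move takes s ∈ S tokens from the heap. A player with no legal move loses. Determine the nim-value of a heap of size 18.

G(0) = 0
G(1) = mex{0} = 1
G(2) = mex{1} = 0
G(3) = mex{0} = 1
G(4) = mex{1,0} = 2
G(5) = mex{2,1} = 0
G(6) = mex{0,0} = 1
G(7) = mex{1,1} = 0
G(8) = mex{0,2} = 1
G(9) = mex{1,0,0} = 2
G(10) = mex{2,1,1} = 0
G(11) = mex{0,0,0} = 1
G(12) = mex{1,1,1} = 0
G(13) = mex{0,2,2} = 1
G(14) = mex{1,0,0} = 2
G(15) = mex{2,1,1} = 0
G(16) = mex{0,0,0} = 1
G(17) = mex{1,1,1} = 0
G(18) = mex{0,2,2} = 1

1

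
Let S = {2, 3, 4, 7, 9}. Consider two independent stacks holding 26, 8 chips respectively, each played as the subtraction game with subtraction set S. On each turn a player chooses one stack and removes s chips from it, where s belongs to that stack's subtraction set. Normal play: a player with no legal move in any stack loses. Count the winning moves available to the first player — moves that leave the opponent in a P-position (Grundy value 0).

All stacks use S = {2, 3, 4, 7, 9}:
G(0) = 0
G(1) = mex{} = 0
G(2) = mex{0} = 1
G(3) = mex{0,0} = 1
G(4) = mex{1,0,0} = 2
G(5) = mex{1,1,0} = 2
G(6) = mex{2,1,1} = 0
G(7) = mex{2,2,1,0} = 3
G(8) = mex{0,2,2,0} = 1
G(9) = mex{3,0,2,1,0} = 4
G(10) = mex{1,3,0,1,0} = 2
G(11) = mex{4,1,3,2,1} = 0
G(12) = mex{2,4,1,2,1} = 0
G(13) = mex{0,2,4,0,2} = 1
G(14) = mex{0,0,2,3,2} = 1
G(15) = mex{1,0,0,1,0} = 2
G(16) = mex{1,1,0,4,3} = 2
G(17) = mex{2,1,1,2,1} = 0
G(18) = mex{2,2,1,0,4} = 3
G(19) = mex{0,2,2,0,2} = 1
G(20) = mex{3,0,2,1,0} = 4
G(21) = mex{1,3,0,1,0} = 2
G(22) = mex{4,1,3,2,1} = 0
G(23) = mex{2,4,1,2,1} = 0
G(24) = mex{0,2,4,0,2} = 1
G(25) = mex{0,0,2,3,2} = 1
G(26) = mex{1,0,0,1,0} = 2
Stack A: G(26) = 2.
Stack B: G(8) = 1.
Combined Grundy value = 2 ⊕ 1 = 3.
A winning move leaves total XOR = 0, i.e. changes one component's Grundy value g to g ⊕ X where X is the current total.
Stack A: need g' = 2⊕3 = 1. Options: 26−2→G=1, 26−3→G=0, 26−4→G=0, 26−7→G=1, 26−9→G=0. Hits: 2.
Stack B: need g' = 1⊕3 = 2. Options: 8−2→G=0, 8−3→G=2, 8−4→G=2, 8−7→G=0. Hits: 2.

4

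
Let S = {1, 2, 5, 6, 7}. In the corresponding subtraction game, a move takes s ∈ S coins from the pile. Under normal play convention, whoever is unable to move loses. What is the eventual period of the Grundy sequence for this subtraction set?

11

n :  0  1  2  3  4  5  6  7  8  9 10 11 12 13 14 15 16 17 18 19 20 21 22 23
G :  0  1  2  0  1  2  3  4  5  3  4  0  1  2  0  1  2  3  4  5  3  4  0  1
G(n+11) = G(n) holds for n = 0,…,6 (a full window of length max(S) = 7), so the sequence is purely periodic with period 11.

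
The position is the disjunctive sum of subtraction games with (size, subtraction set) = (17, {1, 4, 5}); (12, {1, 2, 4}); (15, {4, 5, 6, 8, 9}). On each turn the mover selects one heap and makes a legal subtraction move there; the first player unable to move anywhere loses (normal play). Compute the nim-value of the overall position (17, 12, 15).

Heap A, S = {1, 4, 5}:
n :  0  1  2  3  4  5  6  7  8  9 10 11 12 13 14 15 16 17
G :  0  1  0  1  2  3  2  3  0  1  0  1  2  3  2  3  0  1
G_A(17) = 1.
Heap B, S = {1, 2, 4}:
G(0) = 0
G(1) = mex{0} = 1
G(2) = mex{1,0} = 2
G(3) = mex{2,1} = 0
G(4) = mex{0,2,0} = 1
G(5) = mex{1,0,1} = 2
G(6) = mex{2,1,2} = 0
G(7) = mex{0,2,0} = 1
G(8) = mex{1,0,1} = 2
G(9) = mex{2,1,2} = 0
G(10) = mex{0,2,0} = 1
G(11) = mex{1,0,1} = 2
G(12) = mex{2,1,2} = 0
G_B(12) = 0.
Heap C, S = {4, 5, 6, 8, 9}:
n :  0  1  2  3  4  5  6  7  8  9 10 11 12 13 14 15
G :  0  0  0  0  1  1  1  1  2  2  2  2  3  0  0  0
G_C(15) = 0.
Combined Grundy value = 1 ⊕ 0 ⊕ 0 = 1.

1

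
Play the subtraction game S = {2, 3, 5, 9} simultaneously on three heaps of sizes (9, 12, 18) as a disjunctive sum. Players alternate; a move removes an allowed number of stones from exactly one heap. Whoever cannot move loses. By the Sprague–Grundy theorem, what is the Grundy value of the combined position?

All heaps use S = {2, 3, 5, 9}:
n :  0  1  2  3  4  5  6  7  8  9 10 11 12 13 14 15 16 17 18
G :  0  0  1  1  2  2  3  0  0  1  1  2  2  3  0  0  1  1  2
Heap A: G(9) = 1.
Heap B: G(12) = 2.
Heap C: G(18) = 2.
Combined Grundy value = 1 ⊕ 2 ⊕ 2 = 1.

1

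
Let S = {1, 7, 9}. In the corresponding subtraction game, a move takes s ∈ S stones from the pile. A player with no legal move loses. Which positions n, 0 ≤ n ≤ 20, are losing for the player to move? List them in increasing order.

0, 2, 4, 6, 8, 10, 12, 14, 16, 18, 20

G(0) = 0
G(1) = mex{0} = 1
G(2) = mex{1} = 0
G(3) = mex{0} = 1
G(4) = mex{1} = 0
G(5) = mex{0} = 1
G(6) = mex{1} = 0
G(7) = mex{0,0} = 1
G(8) = mex{1,1} = 0
G(9) = mex{0,0,0} = 1
G(10) = mex{1,1,1} = 0
G(11) = mex{0,0,0} = 1
G(12) = mex{1,1,1} = 0
G(13) = mex{0,0,0} = 1
G(14) = mex{1,1,1} = 0
G(15) = mex{0,0,0} = 1
G(16) = mex{1,1,1} = 0
G(17) = mex{0,0,0} = 1
G(18) = mex{1,1,1} = 0
G(19) = mex{0,0,0} = 1
G(20) = mex{1,1,1} = 0
P-positions are exactly the n with G(n) = 0.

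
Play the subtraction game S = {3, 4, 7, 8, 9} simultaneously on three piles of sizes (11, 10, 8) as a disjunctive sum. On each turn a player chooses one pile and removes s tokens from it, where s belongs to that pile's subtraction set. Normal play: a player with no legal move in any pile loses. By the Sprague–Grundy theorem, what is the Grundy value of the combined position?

2

All piles use S = {3, 4, 7, 8, 9}:
G(0) = 0
G(1) = mex{} = 0
G(2) = mex{} = 0
G(3) = mex{0} = 1
G(4) = mex{0,0} = 1
G(5) = mex{0,0} = 1
G(6) = mex{1,0} = 2
G(7) = mex{1,1,0} = 2
G(8) = mex{1,1,0,0} = 2
G(9) = mex{2,1,0,0,0} = 3
G(10) = mex{2,2,1,0,0} = 3
G(11) = mex{2,2,1,1,0} = 3
Pile A: G(11) = 3.
Pile B: G(10) = 3.
Pile C: G(8) = 2.
Combined Grundy value = 3 ⊕ 3 ⊕ 2 = 2.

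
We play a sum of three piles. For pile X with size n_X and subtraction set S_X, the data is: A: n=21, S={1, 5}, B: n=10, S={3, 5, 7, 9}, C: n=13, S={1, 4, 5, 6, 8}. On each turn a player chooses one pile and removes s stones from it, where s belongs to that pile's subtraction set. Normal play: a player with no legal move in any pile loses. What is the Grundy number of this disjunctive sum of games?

0

Pile A, S = {1, 5}:
G(0) = 0
G(1) = mex{0} = 1
G(2) = mex{1} = 0
G(3) = mex{0} = 1
G(4) = mex{1} = 0
G(5) = mex{0,0} = 1
G(6) = mex{1,1} = 0
G(7) = mex{0,0} = 1
G(8) = mex{1,1} = 0
G(9) = mex{0,0} = 1
G(10) = mex{1,1} = 0
G(11) = mex{0,0} = 1
G(12) = mex{1,1} = 0
G(13) = mex{0,0} = 1
G(14) = mex{1,1} = 0
G(15) = mex{0,0} = 1
G(16) = mex{1,1} = 0
G(17) = mex{0,0} = 1
G(18) = mex{1,1} = 0
G(19) = mex{0,0} = 1
G(20) = mex{1,1} = 0
G(21) = mex{0,0} = 1
G_A(21) = 1.
Pile B, S = {3, 5, 7, 9}:
n :  0  1  2  3  4  5  6  7  8  9 10
G :  0  0  0  1  1  1  2  2  2  3  3
G_B(10) = 3.
Pile C, S = {1, 4, 5, 6, 8}:
G(0) = 0
G(1) = mex{0} = 1
G(2) = mex{1} = 0
G(3) = mex{0} = 1
G(4) = mex{1,0} = 2
G(5) = mex{2,1,0} = 3
G(6) = mex{3,0,1,0} = 2
G(7) = mex{2,1,0,1} = 3
G(8) = mex{3,2,1,0,0} = 4
G(9) = mex{4,3,2,1,1} = 0
G(10) = mex{0,2,3,2,0} = 1
G(11) = mex{1,3,2,3,1} = 0
G(12) = mex{0,4,3,2,2} = 1
G(13) = mex{1,0,4,3,3} = 2
G_C(13) = 2.
Combined Grundy value = 1 ⊕ 3 ⊕ 2 = 0.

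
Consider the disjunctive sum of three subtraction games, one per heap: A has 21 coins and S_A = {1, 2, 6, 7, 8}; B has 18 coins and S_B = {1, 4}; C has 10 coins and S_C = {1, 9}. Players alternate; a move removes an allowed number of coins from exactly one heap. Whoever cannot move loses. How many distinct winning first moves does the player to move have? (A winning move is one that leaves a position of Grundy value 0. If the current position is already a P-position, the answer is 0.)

1

Heap A, S = {1, 2, 6, 7, 8}:
G(0) = 0
G(1) = mex{0} = 1
G(2) = mex{1,0} = 2
G(3) = mex{2,1} = 0
G(4) = mex{0,2} = 1
G(5) = mex{1,0} = 2
G(6) = mex{2,1,0} = 3
G(7) = mex{3,2,1,0} = 4
G(8) = mex{4,3,2,1,0} = 5
G(9) = mex{5,4,0,2,1} = 3
G(10) = mex{3,5,1,0,2} = 4
G(11) = mex{4,3,2,1,0} = 5
G(12) = mex{5,4,3,2,1} = 0
G(13) = mex{0,5,4,3,2} = 1
G(14) = mex{1,0,5,4,3} = 2
G(15) = mex{2,1,3,5,4} = 0
G(16) = mex{0,2,4,3,5} = 1
G(17) = mex{1,0,5,4,3} = 2
G(18) = mex{2,1,0,5,4} = 3
G(19) = mex{3,2,1,0,5} = 4
G(20) = mex{4,3,2,1,0} = 5
G(21) = mex{5,4,0,2,1} = 3
G_A(21) = 3.
Heap B, S = {1, 4}:
n :  0  1  2  3  4  5  6  7  8  9 10 11 12 13 14 15 16 17 18
G :  0  1  0  1  2  0  1  0  1  2  0  1  0  1  2  0  1  0  1
G_B(18) = 1.
Heap C, S = {1, 9}:
n :  0  1  2  3  4  5  6  7  8  9 10
G :  0  1  0  1  0  1  0  1  0  1  0
G_C(10) = 0.
Combined Grundy value = 3 ⊕ 1 ⊕ 0 = 2.
A winning move leaves total XOR = 0, i.e. changes one component's Grundy value g to g ⊕ X where X is the current total.
Heap A: need g' = 3⊕2 = 1. Options: 21−1→G=5, 21−2→G=4, 21−6→G=0, 21−7→G=2, 21−8→G=1. Hits: 1.
Heap B: need g' = 1⊕2 = 3. Options: 18−1→G=0, 18−4→G=2. Hits: 0.
Heap C: need g' = 0⊕2 = 2. Options: 10−1→G=1, 10−9→G=1. Hits: 0.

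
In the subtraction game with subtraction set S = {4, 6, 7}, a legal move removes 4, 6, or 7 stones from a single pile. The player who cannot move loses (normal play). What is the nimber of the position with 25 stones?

0

n :  0  1  2  3  4  5  6  7  8  9 10 11 12 13 14 15 16 17 18 19 20 21 22 23 24 25
G :  0  0  0  0  1  1  1  1  2  2  2  0  0  0  0  1  1  1  1  2  2  2  0  0  0  0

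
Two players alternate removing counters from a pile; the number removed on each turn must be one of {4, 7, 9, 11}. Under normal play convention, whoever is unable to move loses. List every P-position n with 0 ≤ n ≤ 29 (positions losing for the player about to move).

0, 1, 2, 3, 15, 16, 17, 18

G(0) = 0
G(1) = mex{} = 0
G(2) = mex{} = 0
G(3) = mex{} = 0
G(4) = mex{0} = 1
G(5) = mex{0} = 1
G(6) = mex{0} = 1
G(7) = mex{0,0} = 1
G(8) = mex{1,0} = 2
G(9) = mex{1,0,0} = 2
G(10) = mex{1,0,0} = 2
G(11) = mex{1,1,0,0} = 2
G(12) = mex{2,1,0,0} = 3
G(13) = mex{2,1,1,0} = 3
G(14) = mex{2,1,1,0} = 3
G(15) = mex{2,2,1,1} = 0
G(16) = mex{3,2,1,1} = 0
G(17) = mex{3,2,2,1} = 0
G(18) = mex{3,2,2,1} = 0
G(19) = mex{0,3,2,2} = 1
G(20) = mex{0,3,2,2} = 1
G(21) = mex{0,3,3,2} = 1
G(22) = mex{0,0,3,2} = 1
G(23) = mex{1,0,3,3} = 2
G(24) = mex{1,0,0,3} = 2
G(25) = mex{1,0,0,3} = 2
G(26) = mex{1,1,0,0} = 2
G(27) = mex{2,1,0,0} = 3
G(28) = mex{2,1,1,0} = 3
G(29) = mex{2,1,1,0} = 3
P-positions are exactly the n with G(n) = 0.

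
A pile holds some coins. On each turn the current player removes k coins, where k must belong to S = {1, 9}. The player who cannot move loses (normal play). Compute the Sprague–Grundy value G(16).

G(0) = 0
G(1) = mex{0} = 1
G(2) = mex{1} = 0
G(3) = mex{0} = 1
G(4) = mex{1} = 0
G(5) = mex{0} = 1
G(6) = mex{1} = 0
G(7) = mex{0} = 1
G(8) = mex{1} = 0
G(9) = mex{0,0} = 1
G(10) = mex{1,1} = 0
G(11) = mex{0,0} = 1
G(12) = mex{1,1} = 0
G(13) = mex{0,0} = 1
G(14) = mex{1,1} = 0
G(15) = mex{0,0} = 1
G(16) = mex{1,1} = 0

0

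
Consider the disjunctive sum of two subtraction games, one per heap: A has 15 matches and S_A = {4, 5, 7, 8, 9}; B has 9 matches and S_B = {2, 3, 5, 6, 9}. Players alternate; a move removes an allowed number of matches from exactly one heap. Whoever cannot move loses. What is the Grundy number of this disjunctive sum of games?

4

Heap A, S = {4, 5, 7, 8, 9}:
n :  0  1  2  3  4  5  6  7  8  9 10 11 12 13 14 15
G :  0  0  0  0  1  1  1  1  2  2  2  2  3  0  0  0
G_A(15) = 0.
Heap B, S = {2, 3, 5, 6, 9}:
n : 0 1 2 3 4 5 6 7 8 9
G : 0 0 1 1 2 2 3 3 0 4
G_B(9) = 4.
Combined Grundy value = 0 ⊕ 4 = 4.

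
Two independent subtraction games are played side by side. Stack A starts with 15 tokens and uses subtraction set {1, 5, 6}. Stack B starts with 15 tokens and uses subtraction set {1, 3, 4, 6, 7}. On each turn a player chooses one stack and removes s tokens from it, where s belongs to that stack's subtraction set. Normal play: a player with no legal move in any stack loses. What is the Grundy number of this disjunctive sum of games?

Stack A, S = {1, 5, 6}:
n :  0  1  2  3  4  5  6  7  8  9 10 11 12 13 14 15
G :  0  1  0  1  0  1  2  3  2  3  2  0  1  0  1  0
G_A(15) = 0.
Stack B, S = {1, 3, 4, 6, 7}:
G(0) = 0
G(1) = mex{0} = 1
G(2) = mex{1} = 0
G(3) = mex{0,0} = 1
G(4) = mex{1,1,0} = 2
G(5) = mex{2,0,1} = 3
G(6) = mex{3,1,0,0} = 2
G(7) = mex{2,2,1,1,0} = 3
G(8) = mex{3,3,2,0,1} = 4
G(9) = mex{4,2,3,1,0} = 5
G(10) = mex{5,3,2,2,1} = 0
G(11) = mex{0,4,3,3,2} = 1
G(12) = mex{1,5,4,2,3} = 0
G(13) = mex{0,0,5,3,2} = 1
G(14) = mex{1,1,0,4,3} = 2
G(15) = mex{2,0,1,5,4} = 3
G_B(15) = 3.
Combined Grundy value = 0 ⊕ 3 = 3.

3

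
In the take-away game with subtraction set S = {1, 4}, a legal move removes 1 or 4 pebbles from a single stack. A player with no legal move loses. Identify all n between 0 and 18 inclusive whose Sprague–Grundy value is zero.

0, 2, 5, 7, 10, 12, 15, 17

G(0) = 0
G(1) = mex{0} = 1
G(2) = mex{1} = 0
G(3) = mex{0} = 1
G(4) = mex{1,0} = 2
G(5) = mex{2,1} = 0
G(6) = mex{0,0} = 1
G(7) = mex{1,1} = 0
G(8) = mex{0,2} = 1
G(9) = mex{1,0} = 2
G(10) = mex{2,1} = 0
G(11) = mex{0,0} = 1
G(12) = mex{1,1} = 0
G(13) = mex{0,2} = 1
G(14) = mex{1,0} = 2
G(15) = mex{2,1} = 0
G(16) = mex{0,0} = 1
G(17) = mex{1,1} = 0
G(18) = mex{0,2} = 1
P-positions are exactly the n with G(n) = 0.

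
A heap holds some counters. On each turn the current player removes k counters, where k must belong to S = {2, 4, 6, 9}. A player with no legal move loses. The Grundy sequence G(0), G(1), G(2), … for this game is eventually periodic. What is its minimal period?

G(0) = 0
G(1) = mex{} = 0
G(2) = mex{0} = 1
G(3) = mex{0} = 1
G(4) = mex{1,0} = 2
G(5) = mex{1,0} = 2
G(6) = mex{2,1,0} = 3
G(7) = mex{2,1,0} = 3
G(8) = mex{3,2,1} = 0
G(9) = mex{3,2,1,0} = 4
G(10) = mex{0,3,2,0} = 1
G(11) = mex{4,3,2,1} = 0
G(12) = mex{1,0,3,1} = 2
G(13) = mex{0,4,3,2} = 1
G(14) = mex{2,1,0,2} = 3
G(15) = mex{1,0,4,3} = 2
G(16) = mex{3,2,1,3} = 0
G(17) = mex{2,1,0,0} = 3
G(18) = mex{0,3,2,4} = 1
G(19) = mex{3,2,1,1} = 0
G(20) = mex{1,0,3,0} = 2
G(21) = mex{0,3,2,2} = 1
G(22) = mex{2,1,0,1} = 3
G(23) = mex{1,0,3,3} = 2
G(24) = mex{3,2,1,2} = 0
G(25) = mex{2,1,0,0} = 3
G(26) = mex{0,3,2,3} = 1
G(27) = mex{3,2,1,1} = 0
G(28) = mex{1,0,3,0} = 2
From n = 10 onward G(n+8) = G(n); since this holds over max(S) = 9 consecutive positions the period is 8 (pre-period 10).

8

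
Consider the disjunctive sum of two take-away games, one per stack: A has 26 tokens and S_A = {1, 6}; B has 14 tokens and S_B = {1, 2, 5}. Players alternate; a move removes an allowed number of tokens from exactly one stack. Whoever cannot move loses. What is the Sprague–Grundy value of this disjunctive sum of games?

3

Stack A, S = {1, 6}:
G(0) = 0
G(1) = mex{0} = 1
G(2) = mex{1} = 0
G(3) = mex{0} = 1
G(4) = mex{1} = 0
G(5) = mex{0} = 1
G(6) = mex{1,0} = 2
G(7) = mex{2,1} = 0
G(8) = mex{0,0} = 1
G(9) = mex{1,1} = 0
G(10) = mex{0,0} = 1
G(11) = mex{1,1} = 0
G(12) = mex{0,2} = 1
G(13) = mex{1,0} = 2
G(14) = mex{2,1} = 0
G(15) = mex{0,0} = 1
G(16) = mex{1,1} = 0
G(17) = mex{0,0} = 1
G(18) = mex{1,1} = 0
G(19) = mex{0,2} = 1
G(20) = mex{1,0} = 2
G(21) = mex{2,1} = 0
G(22) = mex{0,0} = 1
G(23) = mex{1,1} = 0
G(24) = mex{0,0} = 1
G(25) = mex{1,1} = 0
G(26) = mex{0,2} = 1
G_A(26) = 1.
Stack B, S = {1, 2, 5}:
n :  0  1  2  3  4  5  6  7  8  9 10 11 12 13 14
G :  0  1  2  0  1  2  0  1  2  0  1  2  0  1  2
G_B(14) = 2.
Combined Grundy value = 1 ⊕ 2 = 3.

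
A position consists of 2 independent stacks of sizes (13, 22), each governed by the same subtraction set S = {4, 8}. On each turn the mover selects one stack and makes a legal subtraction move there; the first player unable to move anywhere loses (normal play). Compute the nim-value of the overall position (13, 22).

All stacks use S = {4, 8}:
n :  0  1  2  3  4  5  6  7  8  9 10 11 12 13 14 15 16 17 18 19 20 21 22
G :  0  0  0  0  1  1  1  1  2  2  2  2  0  0  0  0  1  1  1  1  2  2  2
Stack A: G(13) = 0.
Stack B: G(22) = 2.
Combined Grundy value = 0 ⊕ 2 = 2.

2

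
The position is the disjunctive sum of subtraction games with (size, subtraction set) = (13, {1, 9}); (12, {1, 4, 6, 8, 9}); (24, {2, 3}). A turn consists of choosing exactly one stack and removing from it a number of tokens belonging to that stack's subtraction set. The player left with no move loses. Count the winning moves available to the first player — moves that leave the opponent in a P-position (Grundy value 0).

1

Stack A, S = {1, 9}:
n :  0  1  2  3  4  5  6  7  8  9 10 11 12 13
G :  0  1  0  1  0  1  0  1  0  1  0  1  0  1
G_A(13) = 1.
Stack B, S = {1, 4, 6, 8, 9}:
n :  0  1  2  3  4  5  6  7  8  9 10 11 12
G :  0  1  0  1  2  0  1  0  1  2  3  2  0
G_B(12) = 0.
Stack C, S = {2, 3}:
G(0) = 0
G(1) = mex{} = 0
G(2) = mex{0} = 1
G(3) = mex{0,0} = 1
G(4) = mex{1,0} = 2
G(5) = mex{1,1} = 0
G(6) = mex{2,1} = 0
G(7) = mex{0,2} = 1
G(8) = mex{0,0} = 1
G(9) = mex{1,0} = 2
G(10) = mex{1,1} = 0
G(11) = mex{2,1} = 0
G(12) = mex{0,2} = 1
G(13) = mex{0,0} = 1
G(14) = mex{1,0} = 2
G(15) = mex{1,1} = 0
G(16) = mex{2,1} = 0
G(17) = mex{0,2} = 1
G(18) = mex{0,0} = 1
G(19) = mex{1,0} = 2
G(20) = mex{1,1} = 0
G(21) = mex{2,1} = 0
G(22) = mex{0,2} = 1
G(23) = mex{0,0} = 1
G(24) = mex{1,0} = 2
G_C(24) = 2.
Combined Grundy value = 1 ⊕ 0 ⊕ 2 = 3.
A winning move leaves total XOR = 0, i.e. changes one component's Grundy value g to g ⊕ X where X is the current total.
Stack A: need g' = 1⊕3 = 2. Options: 13−1→G=0, 13−9→G=0. Hits: 0.
Stack B: need g' = 0⊕3 = 3. Options: 12−1→G=2, 12−4→G=1, 12−6→G=1, 12−8→G=2, 12−9→G=1. Hits: 0.
Stack C: need g' = 2⊕3 = 1. Options: 24−2→G=1, 24−3→G=0. Hits: 1.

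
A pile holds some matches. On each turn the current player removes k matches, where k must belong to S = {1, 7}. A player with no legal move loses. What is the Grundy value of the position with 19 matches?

1

n :  0  1  2  3  4  5  6  7  8  9 10 11 12 13 14 15 16 17 18 19
G :  0  1  0  1  0  1  0  1  0  1  0  1  0  1  0  1  0  1  0  1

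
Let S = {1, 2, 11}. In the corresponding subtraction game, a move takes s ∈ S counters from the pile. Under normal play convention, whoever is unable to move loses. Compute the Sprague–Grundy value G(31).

1

n :  0  1  2  3  4  5  6  7  8  9 10 11 12 13 14 15 16 17 18 19 20 21 22 23 24 25 26 27 28 29 30 31
G :  0  1  2  0  1  2  0  1  2  0  1  2  0  1  2  0  1  2  0  1  2  0  1  2  0  1  2  0  1  2  0  1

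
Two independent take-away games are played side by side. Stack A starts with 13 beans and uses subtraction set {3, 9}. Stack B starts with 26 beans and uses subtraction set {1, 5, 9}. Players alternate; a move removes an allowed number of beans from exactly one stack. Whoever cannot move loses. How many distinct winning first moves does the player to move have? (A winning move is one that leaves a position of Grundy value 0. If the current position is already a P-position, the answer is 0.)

Stack A, S = {3, 9}:
n :  0  1  2  3  4  5  6  7  8  9 10 11 12 13
G :  0  0  0  1  1  1  0  0  0  1  1  1  0  0
G_A(13) = 0.
Stack B, S = {1, 5, 9}:
G(0) = 0
G(1) = mex{0} = 1
G(2) = mex{1} = 0
G(3) = mex{0} = 1
G(4) = mex{1} = 0
G(5) = mex{0,0} = 1
G(6) = mex{1,1} = 0
G(7) = mex{0,0} = 1
G(8) = mex{1,1} = 0
G(9) = mex{0,0,0} = 1
G(10) = mex{1,1,1} = 0
G(11) = mex{0,0,0} = 1
G(12) = mex{1,1,1} = 0
G(13) = mex{0,0,0} = 1
G(14) = mex{1,1,1} = 0
G(15) = mex{0,0,0} = 1
G(16) = mex{1,1,1} = 0
G(17) = mex{0,0,0} = 1
G(18) = mex{1,1,1} = 0
G(19) = mex{0,0,0} = 1
G(20) = mex{1,1,1} = 0
G(21) = mex{0,0,0} = 1
G(22) = mex{1,1,1} = 0
G(23) = mex{0,0,0} = 1
G(24) = mex{1,1,1} = 0
G(25) = mex{0,0,0} = 1
G(26) = mex{1,1,1} = 0
G_B(26) = 0.
Combined Grundy value = 0 ⊕ 0 = 0.
A winning move leaves total XOR = 0, i.e. changes one component's Grundy value g to g ⊕ X where X is the current total.
Stack A: target g' = 0⊕0 = 0, but every legal move changes the Grundy value (mex property), so 0 moves.
Stack B: target g' = 0⊕0 = 0, but every legal move changes the Grundy value (mex property), so 0 moves.

0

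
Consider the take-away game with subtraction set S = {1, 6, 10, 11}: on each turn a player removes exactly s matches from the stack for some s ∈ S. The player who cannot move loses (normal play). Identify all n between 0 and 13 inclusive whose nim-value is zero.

0, 2, 4, 7, 9

n :  0  1  2  3  4  5  6  7  8  9 10 11 12 13
G :  0  1  0  1  0  1  2  0  1  0  1  2  3  2
P-positions are exactly the n with G(n) = 0.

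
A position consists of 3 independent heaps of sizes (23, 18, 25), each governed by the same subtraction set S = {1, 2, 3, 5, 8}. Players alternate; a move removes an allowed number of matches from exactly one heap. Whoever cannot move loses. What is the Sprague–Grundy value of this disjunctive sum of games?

All heaps use S = {1, 2, 3, 5, 8}:
n :  0  1  2  3  4  5  6  7  8  9 10 11 12 13 14 15 16 17 18 19 20 21 22 23 24 25
G :  0  1  2  3  0  1  2  3  4  5  0  1  2  3  0  1  2  3  4  5  0  1  2  3  0  1
Heap A: G(23) = 3.
Heap B: G(18) = 4.
Heap C: G(25) = 1.
Combined Grundy value = 3 ⊕ 4 ⊕ 1 = 6.

6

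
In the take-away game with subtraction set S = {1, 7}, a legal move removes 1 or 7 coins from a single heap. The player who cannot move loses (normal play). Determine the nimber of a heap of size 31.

1

G(0) = 0
G(1) = mex{0} = 1
G(2) = mex{1} = 0
G(3) = mex{0} = 1
G(4) = mex{1} = 0
G(5) = mex{0} = 1
G(6) = mex{1} = 0
G(7) = mex{0,0} = 1
G(8) = mex{1,1} = 0
G(9) = mex{0,0} = 1
G(10) = mex{1,1} = 0
G(11) = mex{0,0} = 1
G(12) = mex{1,1} = 0
G(13) = mex{0,0} = 1
G(14) = mex{1,1} = 0
G(15) = mex{0,0} = 1
G(16) = mex{1,1} = 0
G(17) = mex{0,0} = 1
G(18) = mex{1,1} = 0
G(19) = mex{0,0} = 1
G(20) = mex{1,1} = 0
G(21) = mex{0,0} = 1
G(22) = mex{1,1} = 0
G(23) = mex{0,0} = 1
G(24) = mex{1,1} = 0
G(25) = mex{0,0} = 1
G(26) = mex{1,1} = 0
G(27) = mex{0,0} = 1
G(28) = mex{1,1} = 0
G(29) = mex{0,0} = 1
G(30) = mex{1,1} = 0
G(31) = mex{0,0} = 1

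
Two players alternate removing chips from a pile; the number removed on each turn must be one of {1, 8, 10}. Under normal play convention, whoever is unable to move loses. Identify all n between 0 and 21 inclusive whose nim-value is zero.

n :  0  1  2  3  4  5  6  7  8  9 10 11 12 13 14 15 16 17 18 19 20 21
G :  0  1  0  1  0  1  0  1  2  0  1  0  1  0  1  0  1  2  0  1  0  1
P-positions are exactly the n with G(n) = 0.

0, 2, 4, 6, 9, 11, 13, 15, 18, 20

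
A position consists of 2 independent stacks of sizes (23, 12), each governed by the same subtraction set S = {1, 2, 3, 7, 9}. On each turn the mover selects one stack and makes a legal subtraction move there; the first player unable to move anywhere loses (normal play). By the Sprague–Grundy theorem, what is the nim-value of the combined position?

All stacks use S = {1, 2, 3, 7, 9}:
G(0) = 0
G(1) = mex{0} = 1
G(2) = mex{1,0} = 2
G(3) = mex{2,1,0} = 3
G(4) = mex{3,2,1} = 0
G(5) = mex{0,3,2} = 1
G(6) = mex{1,0,3} = 2
G(7) = mex{2,1,0,0} = 3
G(8) = mex{3,2,1,1} = 0
G(9) = mex{0,3,2,2,0} = 1
G(10) = mex{1,0,3,3,1} = 2
G(11) = mex{2,1,0,0,2} = 3
G(12) = mex{3,2,1,1,3} = 0
G(13) = mex{0,3,2,2,0} = 1
G(14) = mex{1,0,3,3,1} = 2
G(15) = mex{2,1,0,0,2} = 3
G(16) = mex{3,2,1,1,3} = 0
G(17) = mex{0,3,2,2,0} = 1
G(18) = mex{1,0,3,3,1} = 2
G(19) = mex{2,1,0,0,2} = 3
G(20) = mex{3,2,1,1,3} = 0
G(21) = mex{0,3,2,2,0} = 1
G(22) = mex{1,0,3,3,1} = 2
G(23) = mex{2,1,0,0,2} = 3
Stack A: G(23) = 3.
Stack B: G(12) = 0.
Combined Grundy value = 3 ⊕ 0 = 3.

3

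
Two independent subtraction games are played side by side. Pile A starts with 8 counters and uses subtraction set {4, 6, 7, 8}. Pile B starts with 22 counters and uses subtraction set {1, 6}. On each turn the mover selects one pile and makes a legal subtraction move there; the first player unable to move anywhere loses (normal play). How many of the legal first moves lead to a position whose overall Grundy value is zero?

1

Pile A, S = {4, 6, 7, 8}:
n : 0 1 2 3 4 5 6 7 8
G : 0 0 0 0 1 1 1 1 2
G_A(8) = 2.
Pile B, S = {1, 6}:
n :  0  1  2  3  4  5  6  7  8  9 10 11 12 13 14 15 16 17 18 19 20 21 22
G :  0  1  0  1  0  1  2  0  1  0  1  0  1  2  0  1  0  1  0  1  2  0  1
G_B(22) = 1.
Combined Grundy value = 2 ⊕ 1 = 3.
A winning move leaves total XOR = 0, i.e. changes one component's Grundy value g to g ⊕ X where X is the current total.
Pile A: need g' = 2⊕3 = 1. Options: 8−4→G=1, 8−6→G=0, 8−7→G=0, 8−8→G=0. Hits: 1.
Pile B: need g' = 1⊕3 = 2. Options: 22−1→G=0, 22−6→G=0. Hits: 0.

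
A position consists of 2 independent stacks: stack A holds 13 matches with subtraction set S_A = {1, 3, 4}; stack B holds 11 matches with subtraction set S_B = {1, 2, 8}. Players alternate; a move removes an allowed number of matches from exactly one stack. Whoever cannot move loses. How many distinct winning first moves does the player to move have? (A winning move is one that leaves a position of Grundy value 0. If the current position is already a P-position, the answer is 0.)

0

Stack A, S = {1, 3, 4}:
G(0) = 0
G(1) = mex{0} = 1
G(2) = mex{1} = 0
G(3) = mex{0,0} = 1
G(4) = mex{1,1,0} = 2
G(5) = mex{2,0,1} = 3
G(6) = mex{3,1,0} = 2
G(7) = mex{2,2,1} = 0
G(8) = mex{0,3,2} = 1
G(9) = mex{1,2,3} = 0
G(10) = mex{0,0,2} = 1
G(11) = mex{1,1,0} = 2
G(12) = mex{2,0,1} = 3
G(13) = mex{3,1,0} = 2
G_A(13) = 2.
Stack B, S = {1, 2, 8}:
n :  0  1  2  3  4  5  6  7  8  9 10 11
G :  0  1  2  0  1  2  0  1  2  0  1  2
G_B(11) = 2.
Combined Grundy value = 2 ⊕ 2 = 0.
A winning move leaves total XOR = 0, i.e. changes one component's Grundy value g to g ⊕ X where X is the current total.
Stack A: target g' = 2⊕0 = 2, but every legal move changes the Grundy value (mex property), so 0 moves.
Stack B: target g' = 2⊕0 = 2, but every legal move changes the Grundy value (mex property), so 0 moves.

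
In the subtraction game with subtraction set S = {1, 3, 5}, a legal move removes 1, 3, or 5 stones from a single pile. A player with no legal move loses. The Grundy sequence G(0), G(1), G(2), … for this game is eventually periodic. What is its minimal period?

2

n :  0  1  2  3  4  5  6  7  8  9 10 11 12 13 14
G :  0  1  0  1  0  1  0  1  0  1  0  1  0  1  0
G(n+2) = G(n) holds for n = 0,…,4 (a full window of length max(S) = 5), so the sequence is purely periodic with period 2.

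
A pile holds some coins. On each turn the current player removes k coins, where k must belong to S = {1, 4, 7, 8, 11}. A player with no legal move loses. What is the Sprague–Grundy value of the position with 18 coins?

1

n :  0  1  2  3  4  5  6  7  8  9 10 11 12 13 14 15 16 17 18
G :  0  1  0  1  2  0  1  2  3  2  3  4  5  3  0  1  4  0  1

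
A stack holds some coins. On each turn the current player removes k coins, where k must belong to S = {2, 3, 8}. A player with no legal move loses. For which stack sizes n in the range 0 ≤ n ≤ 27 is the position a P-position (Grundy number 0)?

0, 1, 5, 6, 10, 11, 15, 16, 20, 21, 25, 26

G(0) = 0
G(1) = mex{} = 0
G(2) = mex{0} = 1
G(3) = mex{0,0} = 1
G(4) = mex{1,0} = 2
G(5) = mex{1,1} = 0
G(6) = mex{2,1} = 0
G(7) = mex{0,2} = 1
G(8) = mex{0,0,0} = 1
G(9) = mex{1,0,0} = 2
G(10) = mex{1,1,1} = 0
G(11) = mex{2,1,1} = 0
G(12) = mex{0,2,2} = 1
G(13) = mex{0,0,0} = 1
G(14) = mex{1,0,0} = 2
G(15) = mex{1,1,1} = 0
G(16) = mex{2,1,1} = 0
G(17) = mex{0,2,2} = 1
G(18) = mex{0,0,0} = 1
G(19) = mex{1,0,0} = 2
G(20) = mex{1,1,1} = 0
G(21) = mex{2,1,1} = 0
G(22) = mex{0,2,2} = 1
G(23) = mex{0,0,0} = 1
G(24) = mex{1,0,0} = 2
G(25) = mex{1,1,1} = 0
G(26) = mex{2,1,1} = 0
G(27) = mex{0,2,2} = 1
P-positions are exactly the n with G(n) = 0.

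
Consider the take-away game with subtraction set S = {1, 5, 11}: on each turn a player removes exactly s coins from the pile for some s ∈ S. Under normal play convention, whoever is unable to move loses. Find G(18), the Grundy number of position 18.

n :  0  1  2  3  4  5  6  7  8  9 10 11 12 13 14 15 16 17 18
G :  0  1  0  1  0  1  0  1  0  1  0  1  0  1  0  1  0  1  0

0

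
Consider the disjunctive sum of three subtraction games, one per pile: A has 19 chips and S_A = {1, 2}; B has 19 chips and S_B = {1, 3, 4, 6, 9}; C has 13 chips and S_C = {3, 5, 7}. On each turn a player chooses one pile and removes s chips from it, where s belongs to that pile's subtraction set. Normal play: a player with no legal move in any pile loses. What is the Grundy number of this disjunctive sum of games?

0

Pile A, S = {1, 2}:
n :  0  1  2  3  4  5  6  7  8  9 10 11 12 13 14 15 16 17 18 19
G :  0  1  2  0  1  2  0  1  2  0  1  2  0  1  2  0  1  2  0  1
G_A(19) = 1.
Pile B, S = {1, 3, 4, 6, 9}:
G(0) = 0
G(1) = mex{0} = 1
G(2) = mex{1} = 0
G(3) = mex{0,0} = 1
G(4) = mex{1,1,0} = 2
G(5) = mex{2,0,1} = 3
G(6) = mex{3,1,0,0} = 2
G(7) = mex{2,2,1,1} = 0
G(8) = mex{0,3,2,0} = 1
G(9) = mex{1,2,3,1,0} = 4
G(10) = mex{4,0,2,2,1} = 3
G(11) = mex{3,1,0,3,0} = 2
G(12) = mex{2,4,1,2,1} = 0
G(13) = mex{0,3,4,0,2} = 1
G(14) = mex{1,2,3,1,3} = 0
G(15) = mex{0,0,2,4,2} = 1
G(16) = mex{1,1,0,3,0} = 2
G(17) = mex{2,0,1,2,1} = 3
G(18) = mex{3,1,0,0,4} = 2
G(19) = mex{2,2,1,1,3} = 0
G_B(19) = 0.
Pile C, S = {3, 5, 7}:
n :  0  1  2  3  4  5  6  7  8  9 10 11 12 13
G :  0  0  0  1  1  1  2  2  2  3  0  0  0  1
G_C(13) = 1.
Combined Grundy value = 1 ⊕ 0 ⊕ 1 = 0.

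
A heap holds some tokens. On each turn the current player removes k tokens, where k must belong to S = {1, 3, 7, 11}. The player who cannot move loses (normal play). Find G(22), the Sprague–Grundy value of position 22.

n :  0  1  2  3  4  5  6  7  8  9 10 11 12 13 14 15 16 17 18 19 20 21 22
G :  0  1  0  1  0  1  0  1  0  1  0  1  0  1  0  1  0  1  0  1  0  1  0

0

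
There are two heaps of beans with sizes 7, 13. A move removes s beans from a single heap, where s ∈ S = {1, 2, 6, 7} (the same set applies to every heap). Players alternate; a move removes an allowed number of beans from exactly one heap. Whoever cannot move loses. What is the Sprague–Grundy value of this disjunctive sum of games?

6

All heaps use S = {1, 2, 6, 7}:
n :  0  1  2  3  4  5  6  7  8  9 10 11 12 13
G :  0  1  2  0  1  2  3  4  0  1  2  0  1  2
Heap A: G(7) = 4.
Heap B: G(13) = 2.
Combined Grundy value = 4 ⊕ 2 = 6.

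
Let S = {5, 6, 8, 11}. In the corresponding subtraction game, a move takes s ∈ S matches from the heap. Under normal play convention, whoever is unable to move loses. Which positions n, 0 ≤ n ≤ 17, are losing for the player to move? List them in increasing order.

0, 1, 2, 3, 4, 16, 17

G(0) = 0
G(1) = mex{} = 0
G(2) = mex{} = 0
G(3) = mex{} = 0
G(4) = mex{} = 0
G(5) = mex{0} = 1
G(6) = mex{0,0} = 1
G(7) = mex{0,0} = 1
G(8) = mex{0,0,0} = 1
G(9) = mex{0,0,0} = 1
G(10) = mex{1,0,0} = 2
G(11) = mex{1,1,0,0} = 2
G(12) = mex{1,1,0,0} = 2
G(13) = mex{1,1,1,0} = 2
G(14) = mex{1,1,1,0} = 2
G(15) = mex{2,1,1,0} = 3
G(16) = mex{2,2,1,1} = 0
G(17) = mex{2,2,1,1} = 0
P-positions are exactly the n with G(n) = 0.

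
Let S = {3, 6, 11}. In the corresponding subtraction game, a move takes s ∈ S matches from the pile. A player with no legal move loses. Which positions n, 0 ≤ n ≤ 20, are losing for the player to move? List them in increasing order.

0, 1, 2, 9, 10, 14, 18, 19

n :  0  1  2  3  4  5  6  7  8  9 10 11 12 13 14 15 16 17 18 19 20
G :  0  0  0  1  1  1  2  2  2  0  0  3  1  1  0  2  2  1  0  0  2
P-positions are exactly the n with G(n) = 0.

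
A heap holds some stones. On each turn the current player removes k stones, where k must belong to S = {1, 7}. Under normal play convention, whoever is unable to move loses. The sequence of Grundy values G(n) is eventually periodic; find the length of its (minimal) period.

2

G(0) = 0
G(1) = mex{0} = 1
G(2) = mex{1} = 0
G(3) = mex{0} = 1
G(4) = mex{1} = 0
G(5) = mex{0} = 1
G(6) = mex{1} = 0
G(7) = mex{0,0} = 1
G(8) = mex{1,1} = 0
G(9) = mex{0,0} = 1
G(10) = mex{1,1} = 0
G(11) = mex{0,0} = 1
G(12) = mex{1,1} = 0
G(13) = mex{0,0} = 1
G(14) = mex{1,1} = 0
G(n+2) = G(n) holds for n = 0,…,6 (a full window of length max(S) = 7), so the sequence is purely periodic with period 2.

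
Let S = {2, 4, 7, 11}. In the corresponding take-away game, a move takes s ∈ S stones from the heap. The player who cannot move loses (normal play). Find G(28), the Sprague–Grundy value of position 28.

G(0) = 0
G(1) = mex{} = 0
G(2) = mex{0} = 1
G(3) = mex{0} = 1
G(4) = mex{1,0} = 2
G(5) = mex{1,0} = 2
G(6) = mex{2,1} = 0
G(7) = mex{2,1,0} = 3
G(8) = mex{0,2,0} = 1
G(9) = mex{3,2,1} = 0
G(10) = mex{1,0,1} = 2
G(11) = mex{0,3,2,0} = 1
G(12) = mex{2,1,2,0} = 3
G(13) = mex{1,0,0,1} = 2
G(14) = mex{3,2,3,1} = 0
G(15) = mex{2,1,1,2} = 0
G(16) = mex{0,3,0,2} = 1
G(17) = mex{0,2,2,0} = 1
G(18) = mex{1,0,1,3} = 2
G(19) = mex{1,0,3,1} = 2
G(20) = mex{2,1,2,0} = 3
G(21) = mex{2,1,0,2} = 3
G(22) = mex{3,2,0,1} = 4
G(23) = mex{3,2,1,3} = 0
G(24) = mex{4,3,1,2} = 0
G(25) = mex{0,3,2,0} = 1
G(26) = mex{0,4,2,0} = 1
G(27) = mex{1,0,3,1} = 2
G(28) = mex{1,0,3,1} = 2

2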